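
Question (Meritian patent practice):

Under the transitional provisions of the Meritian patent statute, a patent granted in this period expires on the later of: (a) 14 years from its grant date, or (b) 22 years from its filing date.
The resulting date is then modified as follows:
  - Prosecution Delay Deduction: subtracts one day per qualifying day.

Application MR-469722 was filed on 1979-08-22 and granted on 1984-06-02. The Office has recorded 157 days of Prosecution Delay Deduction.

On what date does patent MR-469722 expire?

(a) grant + 14 years → 2 June 1998.
(b) filing + 22 years → 22 August 2001.
Later of the two: 22 August 2001.
Prosecution Delay Deduction: −157 days → 18 March 2001.

March 18, 2001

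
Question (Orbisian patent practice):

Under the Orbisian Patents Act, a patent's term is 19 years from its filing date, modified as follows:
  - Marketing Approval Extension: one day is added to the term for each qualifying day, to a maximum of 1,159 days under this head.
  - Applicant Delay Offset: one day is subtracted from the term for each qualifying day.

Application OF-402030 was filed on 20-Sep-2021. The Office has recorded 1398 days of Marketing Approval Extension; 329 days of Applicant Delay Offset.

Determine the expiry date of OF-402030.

Base term: filing date + 19 years → 20 September 2040.
Marketing Approval Extension: 1398 days claimed exceeds the 1159-day cap, so +1159 days → 23 November 2043.
Applicant Delay Offset: −329 days → 29 December 2042.

2042-12-29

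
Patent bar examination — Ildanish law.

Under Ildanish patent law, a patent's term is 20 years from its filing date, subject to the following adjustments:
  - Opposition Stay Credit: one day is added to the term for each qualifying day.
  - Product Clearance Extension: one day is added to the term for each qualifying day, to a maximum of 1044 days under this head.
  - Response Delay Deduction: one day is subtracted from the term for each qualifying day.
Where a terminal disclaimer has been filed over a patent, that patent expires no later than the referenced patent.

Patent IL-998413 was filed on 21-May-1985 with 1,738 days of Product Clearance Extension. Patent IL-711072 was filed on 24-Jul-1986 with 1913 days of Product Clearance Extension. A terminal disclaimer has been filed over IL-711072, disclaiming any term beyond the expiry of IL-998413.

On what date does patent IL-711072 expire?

Natural term of IL-711072:
  Base: filing + 20 years → 24 July 2006.
  Product Clearance Extension: 1913 days claimed exceeds the 1044-day cap, so +1044 days → 2 June 2009.
Expiry of referenced patent IL-998413:
  Base: filing + 20 years → 21 May 2005.
  Product Clearance Extension: 1738 days claimed exceeds the 1044-day cap, so +1044 days → 30 March 2008.
Terminal disclaimer: IL-711072 expires on the earlier of 2 June 2009 and 30 March 2008.

2008-03-30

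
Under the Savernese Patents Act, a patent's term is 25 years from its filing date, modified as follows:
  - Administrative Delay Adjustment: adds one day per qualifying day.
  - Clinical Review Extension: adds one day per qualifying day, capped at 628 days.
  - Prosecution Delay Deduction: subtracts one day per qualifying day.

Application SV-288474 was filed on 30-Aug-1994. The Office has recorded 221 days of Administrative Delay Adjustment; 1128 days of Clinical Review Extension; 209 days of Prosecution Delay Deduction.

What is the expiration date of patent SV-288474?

2021-05-31

Base term: filing date + 25 years → 30 August 2019.
Administrative Delay Adjustment: +221 days → 7 April 2020.
Clinical Review Extension: 1128 days claimed exceeds the 628-day cap, so +628 days → 26 December 2021.
Prosecution Delay Deduction: −209 days → 31 May 2021.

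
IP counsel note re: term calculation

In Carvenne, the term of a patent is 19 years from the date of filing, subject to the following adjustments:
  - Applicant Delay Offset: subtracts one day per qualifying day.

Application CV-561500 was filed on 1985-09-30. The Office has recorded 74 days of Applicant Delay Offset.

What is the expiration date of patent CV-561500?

Base term: filing date + 19 years → 30 September 2004.
Applicant Delay Offset: −74 days → 18 July 2004.

2004-07-18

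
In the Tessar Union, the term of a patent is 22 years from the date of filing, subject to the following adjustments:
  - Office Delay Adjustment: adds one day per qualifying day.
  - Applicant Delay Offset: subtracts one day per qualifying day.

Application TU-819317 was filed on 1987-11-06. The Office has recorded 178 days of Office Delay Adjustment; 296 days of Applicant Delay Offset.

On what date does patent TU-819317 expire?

2009-07-11

Base term: filing date + 22 years → 6 November 2009.
Office Delay Adjustment: +178 days → 3 May 2010.
Applicant Delay Offset: −296 days → 11 July 2009.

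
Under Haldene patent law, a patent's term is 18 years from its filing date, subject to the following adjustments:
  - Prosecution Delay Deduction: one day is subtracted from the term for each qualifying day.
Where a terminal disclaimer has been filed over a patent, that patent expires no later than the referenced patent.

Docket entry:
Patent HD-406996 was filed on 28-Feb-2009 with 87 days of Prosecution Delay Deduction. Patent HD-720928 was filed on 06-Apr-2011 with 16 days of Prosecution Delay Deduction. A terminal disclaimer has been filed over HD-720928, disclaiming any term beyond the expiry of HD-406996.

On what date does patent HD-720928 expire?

Natural term of HD-720928:
  Base: filing + 18 years → 6 April 2029.
  Prosecution Delay Deduction: −16 days → 21 March 2029.
Expiry of referenced patent HD-406996:
  Base: filing + 18 years → 28 February 2027.
  Prosecution Delay Deduction: −87 days → 3 December 2026.
Terminal disclaimer: HD-720928 expires on the earlier of 21 March 2029 and 3 December 2026.

December 3, 2026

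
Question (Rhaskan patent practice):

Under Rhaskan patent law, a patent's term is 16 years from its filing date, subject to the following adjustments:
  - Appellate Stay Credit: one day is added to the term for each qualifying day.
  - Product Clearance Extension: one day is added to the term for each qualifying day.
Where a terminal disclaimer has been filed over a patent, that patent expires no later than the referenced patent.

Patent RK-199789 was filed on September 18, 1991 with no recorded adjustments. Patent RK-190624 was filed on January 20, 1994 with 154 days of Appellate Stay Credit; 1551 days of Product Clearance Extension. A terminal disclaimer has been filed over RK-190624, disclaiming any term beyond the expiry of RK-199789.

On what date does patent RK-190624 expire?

September 18, 2007

Natural term of RK-190624:
  Base: filing + 16 years → 20 January 2010.
  Appellate Stay Credit: +154 days → 23 June 2010.
  Product Clearance Extension: +1551 days → 21 September 2014.
Expiry of referenced patent RK-199789:
  Base: filing + 16 years → 18 September 2007.
Terminal disclaimer: RK-190624 expires on the earlier of 21 September 2014 and 18 September 2007.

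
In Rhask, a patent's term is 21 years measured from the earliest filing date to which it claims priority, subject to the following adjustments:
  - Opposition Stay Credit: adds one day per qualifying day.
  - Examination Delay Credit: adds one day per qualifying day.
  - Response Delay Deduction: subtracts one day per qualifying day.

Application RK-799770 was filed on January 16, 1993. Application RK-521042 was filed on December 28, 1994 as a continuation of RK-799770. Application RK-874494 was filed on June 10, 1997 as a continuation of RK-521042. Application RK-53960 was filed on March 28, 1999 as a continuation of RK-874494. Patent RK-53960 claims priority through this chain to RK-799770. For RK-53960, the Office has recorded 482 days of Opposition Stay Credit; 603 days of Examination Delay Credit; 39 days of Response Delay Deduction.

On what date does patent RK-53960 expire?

Earliest priority filing: 16 January 1993.
Base term: 16 January 1993 + 21 years → 16 January 2014.
Opposition Stay Credit: +482 days → 13 May 2015.
Examination Delay Credit: +603 days → 5 January 2017.
Response Delay Deduction: −39 days → 27 November 2016.

2016-11-27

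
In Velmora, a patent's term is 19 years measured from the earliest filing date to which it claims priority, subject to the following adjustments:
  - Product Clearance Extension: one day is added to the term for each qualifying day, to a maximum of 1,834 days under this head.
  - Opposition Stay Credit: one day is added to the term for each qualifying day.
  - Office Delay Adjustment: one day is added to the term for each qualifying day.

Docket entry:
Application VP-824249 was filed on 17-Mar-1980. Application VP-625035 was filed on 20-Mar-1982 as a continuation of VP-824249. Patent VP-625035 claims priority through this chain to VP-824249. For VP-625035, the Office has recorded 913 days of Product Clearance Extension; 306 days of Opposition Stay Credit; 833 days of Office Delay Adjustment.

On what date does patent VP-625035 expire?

October 28, 2004

Earliest priority filing: 17 March 1980.
Base term: 17 March 1980 + 19 years → 17 March 1999.
Product Clearance Extension: 913 days (within the 1834-day cap) → +913 days → 15 September 2001.
Opposition Stay Credit: +306 days → 18 July 2002.
Office Delay Adjustment: +833 days → 28 October 2004.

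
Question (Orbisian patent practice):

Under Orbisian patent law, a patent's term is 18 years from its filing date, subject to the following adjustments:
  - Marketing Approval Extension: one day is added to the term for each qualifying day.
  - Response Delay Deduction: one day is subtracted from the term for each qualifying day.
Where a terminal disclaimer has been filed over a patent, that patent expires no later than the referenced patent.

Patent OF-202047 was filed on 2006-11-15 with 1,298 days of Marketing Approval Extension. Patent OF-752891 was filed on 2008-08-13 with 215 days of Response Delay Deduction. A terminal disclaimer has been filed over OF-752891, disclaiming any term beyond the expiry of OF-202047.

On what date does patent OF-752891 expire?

2026-01-10

Natural term of OF-752891:
  Base: filing + 18 years → 13 August 2026.
  Response Delay Deduction: −215 days → 10 January 2026.
Expiry of referenced patent OF-202047:
  Base: filing + 18 years → 15 November 2024.
  Marketing Approval Extension: +1298 days → 5 June 2028.
Terminal disclaimer: OF-752891 expires on the earlier of 10 January 2026 and 5 June 2028.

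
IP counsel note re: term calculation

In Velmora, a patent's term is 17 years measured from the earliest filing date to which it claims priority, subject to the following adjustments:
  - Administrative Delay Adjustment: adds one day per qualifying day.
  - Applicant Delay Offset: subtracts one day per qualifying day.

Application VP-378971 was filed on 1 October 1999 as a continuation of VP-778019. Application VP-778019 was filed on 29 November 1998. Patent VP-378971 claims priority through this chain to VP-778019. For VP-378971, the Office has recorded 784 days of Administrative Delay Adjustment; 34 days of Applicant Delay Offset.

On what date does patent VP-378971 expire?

Earliest priority filing: 29 November 1998.
Base term: 29 November 1998 + 17 years → 29 November 2015.
Administrative Delay Adjustment: +784 days → 21 January 2018.
Applicant Delay Offset: −34 days → 18 December 2017.

2017-12-18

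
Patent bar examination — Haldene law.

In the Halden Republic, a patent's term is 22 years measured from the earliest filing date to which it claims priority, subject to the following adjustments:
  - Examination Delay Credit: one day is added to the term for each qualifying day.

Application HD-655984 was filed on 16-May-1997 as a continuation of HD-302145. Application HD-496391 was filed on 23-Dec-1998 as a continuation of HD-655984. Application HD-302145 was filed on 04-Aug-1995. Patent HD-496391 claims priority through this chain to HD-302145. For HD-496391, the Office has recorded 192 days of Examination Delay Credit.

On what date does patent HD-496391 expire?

Earliest priority filing: 4 August 1995.
Base term: 4 August 1995 + 22 years → 4 August 2017.
Examination Delay Credit: +192 days → 12 February 2018.

2018-02-12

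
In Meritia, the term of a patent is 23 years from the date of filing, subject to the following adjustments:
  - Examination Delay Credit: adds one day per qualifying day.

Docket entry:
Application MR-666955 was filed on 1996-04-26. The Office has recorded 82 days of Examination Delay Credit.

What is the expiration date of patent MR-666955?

Base term: filing date + 23 years → 26 April 2019.
Examination Delay Credit: +82 days → 17 July 2019.

July 17, 2019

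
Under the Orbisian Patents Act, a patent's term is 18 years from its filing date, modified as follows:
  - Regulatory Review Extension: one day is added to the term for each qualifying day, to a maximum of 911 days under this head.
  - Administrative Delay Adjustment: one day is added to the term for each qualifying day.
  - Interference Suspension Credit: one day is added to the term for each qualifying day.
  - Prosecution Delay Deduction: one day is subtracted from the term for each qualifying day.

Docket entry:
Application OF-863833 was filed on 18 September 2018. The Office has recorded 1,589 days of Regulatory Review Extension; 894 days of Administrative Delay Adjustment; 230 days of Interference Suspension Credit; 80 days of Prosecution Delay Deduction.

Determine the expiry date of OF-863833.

2042-01-25

Base term: filing date + 18 years → 18 September 2036.
Regulatory Review Extension: 1589 days claimed exceeds the 911-day cap, so +911 days → 18 March 2039.
Administrative Delay Adjustment: +894 days → 28 August 2041.
Interference Suspension Credit: +230 days → 15 April 2042.
Prosecution Delay Deduction: −80 days → 25 January 2042.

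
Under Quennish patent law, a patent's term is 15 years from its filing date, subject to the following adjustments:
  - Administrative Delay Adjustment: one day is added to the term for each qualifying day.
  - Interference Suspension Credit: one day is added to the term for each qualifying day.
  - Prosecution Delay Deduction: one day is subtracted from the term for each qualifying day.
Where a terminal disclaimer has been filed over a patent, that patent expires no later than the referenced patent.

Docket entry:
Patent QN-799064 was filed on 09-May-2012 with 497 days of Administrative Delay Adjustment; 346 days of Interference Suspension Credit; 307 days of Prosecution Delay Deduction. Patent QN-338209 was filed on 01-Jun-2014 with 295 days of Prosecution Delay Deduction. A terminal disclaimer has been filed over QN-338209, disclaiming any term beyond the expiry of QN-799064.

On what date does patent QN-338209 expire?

Natural term of QN-338209:
  Base: filing + 15 years → 1 June 2029.
  Prosecution Delay Deduction: −295 days → 10 August 2028.
Expiry of referenced patent QN-799064:
  Base: filing + 15 years → 9 May 2027.
  Administrative Delay Adjustment: +497 days → 17 September 2028.
  Interference Suspension Credit: +346 days → 29 August 2029.
  Prosecution Delay Deduction: −307 days → 26 October 2028.
Terminal disclaimer: QN-338209 expires on the earlier of 10 August 2028 and 26 October 2028.

August 10, 2028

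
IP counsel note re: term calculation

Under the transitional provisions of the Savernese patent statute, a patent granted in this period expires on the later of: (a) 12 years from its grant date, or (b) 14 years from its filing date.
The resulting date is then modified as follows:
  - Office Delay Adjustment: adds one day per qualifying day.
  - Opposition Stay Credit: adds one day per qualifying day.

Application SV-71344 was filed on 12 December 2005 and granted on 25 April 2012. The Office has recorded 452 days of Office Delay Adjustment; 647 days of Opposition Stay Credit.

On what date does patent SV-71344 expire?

2027-04-29

(a) grant + 12 years → 25 April 2024.
(b) filing + 14 years → 12 December 2019.
Later of the two: 25 April 2024.
Office Delay Adjustment: +452 days → 21 July 2025.
Opposition Stay Credit: +647 days → 29 April 2027.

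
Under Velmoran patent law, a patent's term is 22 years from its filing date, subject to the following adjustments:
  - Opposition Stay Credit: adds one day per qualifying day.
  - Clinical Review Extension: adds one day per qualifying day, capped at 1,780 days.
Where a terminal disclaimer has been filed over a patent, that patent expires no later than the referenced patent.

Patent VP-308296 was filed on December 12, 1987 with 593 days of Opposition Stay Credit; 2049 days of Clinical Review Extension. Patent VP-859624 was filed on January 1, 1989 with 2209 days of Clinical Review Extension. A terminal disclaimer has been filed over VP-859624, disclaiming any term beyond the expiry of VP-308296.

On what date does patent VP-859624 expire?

November 16, 2015

Natural term of VP-859624:
  Base: filing + 22 years → 1 January 2011.
  Clinical Review Extension: 2209 days claimed exceeds the 1780-day cap, so +1780 days → 16 November 2015.
Expiry of referenced patent VP-308296:
  Base: filing + 22 years → 12 December 2009.
  Opposition Stay Credit: +593 days → 28 July 2011.
  Clinical Review Extension: 2049 days claimed exceeds the 1780-day cap, so +1780 days → 11 June 2016.
Terminal disclaimer: VP-859624 expires on the earlier of 16 November 2015 and 11 June 2016.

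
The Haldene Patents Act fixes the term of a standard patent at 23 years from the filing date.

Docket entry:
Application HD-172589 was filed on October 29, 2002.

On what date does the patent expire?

2025-10-29

Filing date + 23 years → 29 October 2025.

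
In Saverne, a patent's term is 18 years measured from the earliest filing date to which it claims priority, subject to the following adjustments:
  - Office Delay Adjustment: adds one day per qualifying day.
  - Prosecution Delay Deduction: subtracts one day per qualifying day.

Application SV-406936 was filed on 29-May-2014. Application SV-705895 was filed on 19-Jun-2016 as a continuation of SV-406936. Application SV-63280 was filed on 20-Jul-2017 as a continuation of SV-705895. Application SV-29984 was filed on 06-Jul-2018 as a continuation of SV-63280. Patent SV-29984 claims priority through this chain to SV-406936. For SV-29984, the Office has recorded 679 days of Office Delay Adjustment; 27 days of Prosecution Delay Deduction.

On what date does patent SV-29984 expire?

2034-03-12

Earliest priority filing: 29 May 2014.
Base term: 29 May 2014 + 18 years → 29 May 2032.
Office Delay Adjustment: +679 days → 8 April 2034.
Prosecution Delay Deduction: −27 days → 12 March 2034.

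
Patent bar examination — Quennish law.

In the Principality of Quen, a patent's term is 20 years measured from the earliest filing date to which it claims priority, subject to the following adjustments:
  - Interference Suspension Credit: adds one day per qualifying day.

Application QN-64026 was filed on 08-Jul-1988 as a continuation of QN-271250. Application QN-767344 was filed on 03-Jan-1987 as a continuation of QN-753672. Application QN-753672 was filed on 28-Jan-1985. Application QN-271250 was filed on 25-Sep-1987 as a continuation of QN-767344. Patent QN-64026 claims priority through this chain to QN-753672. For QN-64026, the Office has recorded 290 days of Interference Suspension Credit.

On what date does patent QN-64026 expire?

Earliest priority filing: 28 January 1985.
Base term: 28 January 1985 + 20 years → 28 January 2005.
Interference Suspension Credit: +290 days → 14 November 2005.

November 14, 2005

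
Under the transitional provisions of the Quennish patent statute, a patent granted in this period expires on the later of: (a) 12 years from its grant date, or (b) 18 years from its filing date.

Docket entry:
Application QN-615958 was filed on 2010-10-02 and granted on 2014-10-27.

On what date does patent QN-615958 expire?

October 2, 2028

(a) grant + 12 years → 27 October 2026.
(b) filing + 18 years → 2 October 2028.
Later of the two: 2 October 2028.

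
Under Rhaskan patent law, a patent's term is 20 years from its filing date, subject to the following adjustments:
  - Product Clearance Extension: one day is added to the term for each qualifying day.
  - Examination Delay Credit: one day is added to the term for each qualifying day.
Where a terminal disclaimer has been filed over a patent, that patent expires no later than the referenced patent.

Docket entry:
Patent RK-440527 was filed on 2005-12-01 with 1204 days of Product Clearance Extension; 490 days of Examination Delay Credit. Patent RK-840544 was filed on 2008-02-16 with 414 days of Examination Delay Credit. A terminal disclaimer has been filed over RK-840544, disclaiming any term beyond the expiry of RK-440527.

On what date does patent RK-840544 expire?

Natural term of RK-840544:
  Base: filing + 20 years → 16 February 2028.
  Examination Delay Credit: +414 days → 5 April 2029.
Expiry of referenced patent RK-440527:
  Base: filing + 20 years → 1 December 2025.
  Product Clearance Extension: +1204 days → 19 March 2029.
  Examination Delay Credit: +490 days → 22 July 2030.
Terminal disclaimer: RK-840544 expires on the earlier of 5 April 2029 and 22 July 2030.

April 5, 2029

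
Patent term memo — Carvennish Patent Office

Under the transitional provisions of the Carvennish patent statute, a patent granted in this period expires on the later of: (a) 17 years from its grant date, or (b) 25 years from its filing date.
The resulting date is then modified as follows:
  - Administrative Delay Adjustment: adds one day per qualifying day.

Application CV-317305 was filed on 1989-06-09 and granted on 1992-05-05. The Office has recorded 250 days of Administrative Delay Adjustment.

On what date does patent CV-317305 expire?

(a) grant + 17 years → 5 May 2009.
(b) filing + 25 years → 9 June 2014.
Later of the two: 9 June 2014.
Administrative Delay Adjustment: +250 days → 14 February 2015.

2015-02-14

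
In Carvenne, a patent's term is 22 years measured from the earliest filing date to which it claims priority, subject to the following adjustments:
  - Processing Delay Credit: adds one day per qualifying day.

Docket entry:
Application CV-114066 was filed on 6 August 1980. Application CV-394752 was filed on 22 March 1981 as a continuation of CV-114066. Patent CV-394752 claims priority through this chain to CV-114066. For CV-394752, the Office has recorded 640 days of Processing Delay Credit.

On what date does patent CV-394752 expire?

Earliest priority filing: 6 August 1980.
Base term: 6 August 1980 + 22 years → 6 August 2002.
Processing Delay Credit: +640 days → 7 May 2004.

2004-05-07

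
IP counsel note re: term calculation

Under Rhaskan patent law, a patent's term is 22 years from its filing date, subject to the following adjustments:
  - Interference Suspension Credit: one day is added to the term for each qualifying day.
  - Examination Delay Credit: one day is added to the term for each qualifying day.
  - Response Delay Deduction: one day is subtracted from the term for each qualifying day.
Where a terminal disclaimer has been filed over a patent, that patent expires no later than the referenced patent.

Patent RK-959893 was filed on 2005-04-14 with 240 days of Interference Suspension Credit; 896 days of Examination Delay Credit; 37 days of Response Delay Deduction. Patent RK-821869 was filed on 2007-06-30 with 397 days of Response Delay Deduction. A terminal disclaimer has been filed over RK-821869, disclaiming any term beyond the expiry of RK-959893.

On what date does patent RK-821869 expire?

Natural term of RK-821869:
  Base: filing + 22 years → 30 June 2029.
  Response Delay Deduction: −397 days → 29 May 2028.
Expiry of referenced patent RK-959893:
  Base: filing + 22 years → 14 April 2027.
  Interference Suspension Credit: +240 days → 10 December 2027.
  Examination Delay Credit: +896 days → 24 May 2030.
  Response Delay Deduction: −37 days → 17 April 2030.
Terminal disclaimer: RK-821869 expires on the earlier of 29 May 2028 and 17 April 2030.

2028-05-29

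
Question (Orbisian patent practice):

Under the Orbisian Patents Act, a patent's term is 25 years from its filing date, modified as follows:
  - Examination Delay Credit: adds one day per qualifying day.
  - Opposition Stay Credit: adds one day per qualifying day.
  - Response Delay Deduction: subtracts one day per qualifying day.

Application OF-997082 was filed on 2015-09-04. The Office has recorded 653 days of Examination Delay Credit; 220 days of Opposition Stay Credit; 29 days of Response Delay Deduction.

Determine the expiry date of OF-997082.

Base term: filing date + 25 years → 4 September 2040.
Examination Delay Credit: +653 days → 19 June 2042.
Opposition Stay Credit: +220 days → 25 January 2043.
Response Delay Deduction: −29 days → 27 December 2042.

2042-12-27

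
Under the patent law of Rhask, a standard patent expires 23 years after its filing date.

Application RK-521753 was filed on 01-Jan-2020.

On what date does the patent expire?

2043-01-01

Filing date + 23 years → 1 January 2043.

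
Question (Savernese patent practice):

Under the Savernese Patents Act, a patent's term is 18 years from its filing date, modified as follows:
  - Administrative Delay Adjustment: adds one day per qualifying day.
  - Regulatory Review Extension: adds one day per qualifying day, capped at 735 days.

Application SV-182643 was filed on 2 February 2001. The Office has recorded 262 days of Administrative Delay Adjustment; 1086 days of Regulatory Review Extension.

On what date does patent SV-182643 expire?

2021-10-26

Base term: filing date + 18 years → 2 February 2019.
Administrative Delay Adjustment: +262 days → 22 October 2019.
Regulatory Review Extension: 1086 days claimed exceeds the 735-day cap, so +735 days → 26 October 2021.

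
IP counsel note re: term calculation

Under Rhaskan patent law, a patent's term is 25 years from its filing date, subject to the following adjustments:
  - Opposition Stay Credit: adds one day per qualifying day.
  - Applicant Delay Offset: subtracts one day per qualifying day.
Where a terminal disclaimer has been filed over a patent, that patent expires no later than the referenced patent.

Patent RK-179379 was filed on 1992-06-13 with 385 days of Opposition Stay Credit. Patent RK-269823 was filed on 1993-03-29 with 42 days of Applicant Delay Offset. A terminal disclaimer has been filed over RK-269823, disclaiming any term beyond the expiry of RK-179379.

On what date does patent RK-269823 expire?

Natural term of RK-269823:
  Base: filing + 25 years → 29 March 2018.
  Applicant Delay Offset: −42 days → 15 February 2018.
Expiry of referenced patent RK-179379:
  Base: filing + 25 years → 13 June 2017.
  Opposition Stay Credit: +385 days → 3 July 2018.
Terminal disclaimer: RK-269823 expires on the earlier of 15 February 2018 and 3 July 2018.

2018-02-15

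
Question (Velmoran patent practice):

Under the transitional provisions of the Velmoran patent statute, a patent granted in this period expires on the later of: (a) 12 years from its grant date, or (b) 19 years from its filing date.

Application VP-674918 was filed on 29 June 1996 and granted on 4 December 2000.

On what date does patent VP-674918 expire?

(a) grant + 12 years → 4 December 2012.
(b) filing + 19 years → 29 June 2015.
Later of the two: 29 June 2015.

June 29, 2015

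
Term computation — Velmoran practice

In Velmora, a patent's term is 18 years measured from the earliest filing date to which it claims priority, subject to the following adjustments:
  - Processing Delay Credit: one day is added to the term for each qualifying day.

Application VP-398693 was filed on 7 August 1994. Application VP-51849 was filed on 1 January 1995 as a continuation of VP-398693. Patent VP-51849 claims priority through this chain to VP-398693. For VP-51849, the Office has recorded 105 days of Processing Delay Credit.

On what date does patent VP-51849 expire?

Earliest priority filing: 7 August 1994.
Base term: 7 August 1994 + 18 years → 7 August 2012.
Processing Delay Credit: +105 days → 20 November 2012.

November 20, 2012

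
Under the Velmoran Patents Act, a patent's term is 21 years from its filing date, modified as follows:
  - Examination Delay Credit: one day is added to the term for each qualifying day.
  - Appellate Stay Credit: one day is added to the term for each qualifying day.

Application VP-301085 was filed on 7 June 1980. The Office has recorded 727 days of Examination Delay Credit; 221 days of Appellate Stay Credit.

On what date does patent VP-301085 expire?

2004-01-11

Base term: filing date + 21 years → 7 June 2001.
Examination Delay Credit: +727 days → 4 June 2003.
Appellate Stay Credit: +221 days → 11 January 2004.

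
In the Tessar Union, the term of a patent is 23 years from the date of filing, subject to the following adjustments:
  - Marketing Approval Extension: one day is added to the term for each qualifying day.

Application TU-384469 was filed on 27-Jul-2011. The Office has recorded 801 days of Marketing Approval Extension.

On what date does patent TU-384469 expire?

Base term: filing date + 23 years → 27 July 2034.
Marketing Approval Extension: +801 days → 5 October 2036.

2036-10-05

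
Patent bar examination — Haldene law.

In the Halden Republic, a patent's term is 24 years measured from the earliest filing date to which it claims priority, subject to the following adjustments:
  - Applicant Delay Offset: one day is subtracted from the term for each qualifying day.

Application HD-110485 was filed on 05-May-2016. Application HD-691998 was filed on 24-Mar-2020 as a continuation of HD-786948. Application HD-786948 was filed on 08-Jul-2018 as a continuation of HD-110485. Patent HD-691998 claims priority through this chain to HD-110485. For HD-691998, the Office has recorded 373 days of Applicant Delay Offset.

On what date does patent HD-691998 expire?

Earliest priority filing: 5 May 2016.
Base term: 5 May 2016 + 24 years → 5 May 2040.
Applicant Delay Offset: −373 days → 28 April 2039.

2039-04-28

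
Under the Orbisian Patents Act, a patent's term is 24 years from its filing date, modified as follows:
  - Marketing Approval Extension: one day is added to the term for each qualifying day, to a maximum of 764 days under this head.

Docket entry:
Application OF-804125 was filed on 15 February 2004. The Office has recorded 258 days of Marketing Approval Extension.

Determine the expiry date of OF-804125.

Base term: filing date + 24 years → 15 February 2028.
Marketing Approval Extension: 258 days (within the 764-day cap) → +258 days → 30 October 2028.

October 30, 2028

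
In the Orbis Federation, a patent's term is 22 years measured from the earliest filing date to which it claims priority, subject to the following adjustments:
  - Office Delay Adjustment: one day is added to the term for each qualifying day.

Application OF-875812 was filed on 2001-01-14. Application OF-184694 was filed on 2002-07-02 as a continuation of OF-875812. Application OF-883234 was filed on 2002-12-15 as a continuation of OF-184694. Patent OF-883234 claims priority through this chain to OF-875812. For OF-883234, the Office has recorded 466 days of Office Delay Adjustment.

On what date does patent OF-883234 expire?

Earliest priority filing: 14 January 2001.
Base term: 14 January 2001 + 22 years → 14 January 2023.
Office Delay Adjustment: +466 days → 24 April 2024.

April 24, 2024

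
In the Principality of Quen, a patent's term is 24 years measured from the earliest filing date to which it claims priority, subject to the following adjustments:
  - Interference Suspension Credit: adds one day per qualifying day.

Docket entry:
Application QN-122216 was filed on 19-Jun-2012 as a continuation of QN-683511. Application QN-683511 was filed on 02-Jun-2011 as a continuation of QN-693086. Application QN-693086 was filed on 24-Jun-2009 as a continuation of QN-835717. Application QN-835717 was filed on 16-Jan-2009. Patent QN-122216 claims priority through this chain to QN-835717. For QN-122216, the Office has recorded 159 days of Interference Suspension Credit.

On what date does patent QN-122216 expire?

Earliest priority filing: 16 January 2009.
Base term: 16 January 2009 + 24 years → 16 January 2033.
Interference Suspension Credit: +159 days → 24 June 2033.

2033-06-24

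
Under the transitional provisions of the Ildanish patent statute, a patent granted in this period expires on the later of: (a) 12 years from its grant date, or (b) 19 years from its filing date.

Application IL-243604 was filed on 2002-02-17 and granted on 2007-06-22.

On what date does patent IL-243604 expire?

2021-02-17

(a) grant + 12 years → 22 June 2019.
(b) filing + 19 years → 17 February 2021.
Later of the two: 17 February 2021.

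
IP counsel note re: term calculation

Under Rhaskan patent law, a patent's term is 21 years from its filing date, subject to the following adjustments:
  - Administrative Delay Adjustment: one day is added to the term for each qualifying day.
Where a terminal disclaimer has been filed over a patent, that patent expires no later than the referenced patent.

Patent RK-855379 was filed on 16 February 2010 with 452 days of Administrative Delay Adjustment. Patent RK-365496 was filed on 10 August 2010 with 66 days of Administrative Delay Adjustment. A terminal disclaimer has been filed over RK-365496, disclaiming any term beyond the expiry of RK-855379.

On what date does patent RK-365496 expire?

Natural term of RK-365496:
  Base: filing + 21 years → 10 August 2031.
  Administrative Delay Adjustment: +66 days → 15 October 2031.
Expiry of referenced patent RK-855379:
  Base: filing + 21 years → 16 February 2031.
  Administrative Delay Adjustment: +452 days → 13 May 2032.
Terminal disclaimer: RK-365496 expires on the earlier of 15 October 2031 and 13 May 2032.

2031-10-15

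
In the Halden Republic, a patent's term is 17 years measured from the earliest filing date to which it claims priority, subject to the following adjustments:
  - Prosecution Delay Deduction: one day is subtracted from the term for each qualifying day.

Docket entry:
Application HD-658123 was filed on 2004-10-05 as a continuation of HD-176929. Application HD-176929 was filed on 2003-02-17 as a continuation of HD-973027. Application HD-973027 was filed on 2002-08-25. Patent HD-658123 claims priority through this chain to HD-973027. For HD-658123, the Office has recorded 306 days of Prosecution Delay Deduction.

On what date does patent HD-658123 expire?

Earliest priority filing: 25 August 2002.
Base term: 25 August 2002 + 17 years → 25 August 2019.
Prosecution Delay Deduction: −306 days → 23 October 2018.

2018-10-23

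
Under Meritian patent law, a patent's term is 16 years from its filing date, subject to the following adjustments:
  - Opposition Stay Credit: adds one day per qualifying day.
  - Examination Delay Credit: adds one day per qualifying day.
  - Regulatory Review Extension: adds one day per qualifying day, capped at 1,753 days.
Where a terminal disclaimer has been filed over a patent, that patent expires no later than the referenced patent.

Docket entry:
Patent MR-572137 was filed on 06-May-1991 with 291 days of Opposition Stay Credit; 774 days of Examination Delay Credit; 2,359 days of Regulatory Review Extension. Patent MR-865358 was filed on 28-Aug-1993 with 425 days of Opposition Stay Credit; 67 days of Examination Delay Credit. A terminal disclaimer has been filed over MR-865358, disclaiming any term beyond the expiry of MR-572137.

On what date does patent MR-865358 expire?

Natural term of MR-865358:
  Base: filing + 16 years → 28 August 2009.
  Opposition Stay Credit: +425 days → 27 October 2010.
  Examination Delay Credit: +67 days → 2 January 2011.
Expiry of referenced patent MR-572137:
  Base: filing + 16 years → 6 May 2007.
  Opposition Stay Credit: +291 days → 21 February 2008.
  Examination Delay Credit: +774 days → 5 April 2010.
  Regulatory Review Extension: 2359 days claimed exceeds the 1753-day cap, so +1753 days → 22 January 2015.
Terminal disclaimer: MR-865358 expires on the earlier of 2 January 2011 and 22 January 2015.

2011-01-02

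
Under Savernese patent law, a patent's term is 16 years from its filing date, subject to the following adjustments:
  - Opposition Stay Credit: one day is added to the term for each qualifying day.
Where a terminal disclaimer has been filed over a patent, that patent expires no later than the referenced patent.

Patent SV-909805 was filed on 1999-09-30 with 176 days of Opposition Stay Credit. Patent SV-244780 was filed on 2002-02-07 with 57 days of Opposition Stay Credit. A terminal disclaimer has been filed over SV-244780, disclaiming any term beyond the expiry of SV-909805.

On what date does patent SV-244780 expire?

2016-03-24

Natural term of SV-244780:
  Base: filing + 16 years → 7 February 2018.
  Opposition Stay Credit: +57 days → 5 April 2018.
Expiry of referenced patent SV-909805:
  Base: filing + 16 years → 30 September 2015.
  Opposition Stay Credit: +176 days → 24 March 2016.
Terminal disclaimer: SV-244780 expires on the earlier of 5 April 2018 and 24 March 2016.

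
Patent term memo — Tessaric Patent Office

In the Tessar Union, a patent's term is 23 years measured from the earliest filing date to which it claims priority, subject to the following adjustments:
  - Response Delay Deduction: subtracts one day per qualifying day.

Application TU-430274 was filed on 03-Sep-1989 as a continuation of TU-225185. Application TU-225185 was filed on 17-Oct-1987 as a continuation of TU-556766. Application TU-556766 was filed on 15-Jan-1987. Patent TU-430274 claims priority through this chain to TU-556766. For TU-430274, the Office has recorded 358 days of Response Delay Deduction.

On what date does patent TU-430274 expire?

January 22, 2009

Earliest priority filing: 15 January 1987.
Base term: 15 January 1987 + 23 years → 15 January 2010.
Response Delay Deduction: −358 days → 22 January 2009.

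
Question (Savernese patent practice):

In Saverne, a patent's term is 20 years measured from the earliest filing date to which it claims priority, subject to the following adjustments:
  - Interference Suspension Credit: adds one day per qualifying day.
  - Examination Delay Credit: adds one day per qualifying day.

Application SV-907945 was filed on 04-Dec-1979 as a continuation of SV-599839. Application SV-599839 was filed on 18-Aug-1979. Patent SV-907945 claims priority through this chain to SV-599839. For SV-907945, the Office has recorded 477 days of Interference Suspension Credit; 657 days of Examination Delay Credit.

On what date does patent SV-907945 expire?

2002-09-25

Earliest priority filing: 18 August 1979.
Base term: 18 August 1979 + 20 years → 18 August 1999.
Interference Suspension Credit: +477 days → 7 December 2000.
Examination Delay Credit: +657 days → 25 September 2002.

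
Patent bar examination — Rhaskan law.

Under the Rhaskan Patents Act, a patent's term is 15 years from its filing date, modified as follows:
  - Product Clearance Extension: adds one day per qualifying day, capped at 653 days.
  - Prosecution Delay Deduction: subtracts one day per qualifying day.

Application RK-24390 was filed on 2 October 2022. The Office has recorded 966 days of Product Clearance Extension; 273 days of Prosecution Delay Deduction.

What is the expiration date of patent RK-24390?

Base term: filing date + 15 years → 2 October 2037.
Product Clearance Extension: 966 days claimed exceeds the 653-day cap, so +653 days → 17 July 2039.
Prosecution Delay Deduction: −273 days → 17 October 2038.

October 17, 2038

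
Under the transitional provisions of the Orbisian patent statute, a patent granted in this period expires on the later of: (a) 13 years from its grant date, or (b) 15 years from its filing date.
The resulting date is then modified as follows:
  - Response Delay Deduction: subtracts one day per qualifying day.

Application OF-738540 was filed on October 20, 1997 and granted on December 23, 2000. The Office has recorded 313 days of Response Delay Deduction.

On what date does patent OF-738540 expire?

2013-02-13

(a) grant + 13 years → 23 December 2013.
(b) filing + 15 years → 20 October 2012.
Later of the two: 23 December 2013.
Response Delay Deduction: −313 days → 13 February 2013.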